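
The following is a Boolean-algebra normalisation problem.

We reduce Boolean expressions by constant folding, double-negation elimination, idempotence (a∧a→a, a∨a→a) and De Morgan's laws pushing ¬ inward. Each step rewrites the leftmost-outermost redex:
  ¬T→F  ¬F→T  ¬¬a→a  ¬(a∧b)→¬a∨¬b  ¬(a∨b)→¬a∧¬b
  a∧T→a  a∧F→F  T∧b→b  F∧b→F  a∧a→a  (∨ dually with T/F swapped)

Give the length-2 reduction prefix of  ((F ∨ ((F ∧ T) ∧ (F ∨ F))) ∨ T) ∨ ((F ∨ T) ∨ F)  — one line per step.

Answer: after 2 steps: T

Derivation:
  start: ((F ∨ ((F ∧ T) ∧ (F ∨ F))) ∨ T) ∨ ((F ∨ T) ∨ F)
  →1  T ∨ ((F ∨ T) ∨ F)
  →2  T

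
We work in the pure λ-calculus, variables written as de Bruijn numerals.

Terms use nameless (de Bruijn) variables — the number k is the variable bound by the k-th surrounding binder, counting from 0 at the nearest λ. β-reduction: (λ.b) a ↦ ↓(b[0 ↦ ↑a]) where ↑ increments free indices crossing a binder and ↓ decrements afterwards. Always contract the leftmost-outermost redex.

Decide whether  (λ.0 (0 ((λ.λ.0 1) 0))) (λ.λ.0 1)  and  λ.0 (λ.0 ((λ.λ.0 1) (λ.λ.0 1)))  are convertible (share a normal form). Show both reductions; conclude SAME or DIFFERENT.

Answer: SAME — A ⇓ λ.0 (λ.0 (λ.0 (λ.λ.0 1))), B ⇓ λ.0 (λ.0 (λ.0 (λ.λ.0 1)))

Working:
Term A:
  start: (λ.0 (0 ((λ.λ.0 1) 0))) (λ.λ.0 1)
  step 1: (λ.λ.0 1) ((λ.λ.0 1) ((λ.λ.0 1) (λ.λ.0 1)))
  step 2: λ.0 ((λ.λ.0 1) ((λ.λ.0 1) (λ.λ.0 1)))
  step 3: λ.0 (λ.0 ((λ.λ.0 1) (λ.λ.0 1)))
  step 4: λ.0 (λ.0 (λ.0 (λ.λ.0 1)))

Term B:
  start: λ.0 (λ.0 ((λ.λ.0 1) (λ.λ.0 1)))
  step 1: λ.0 (λ.0 (λ.0 (λ.λ.0 1)))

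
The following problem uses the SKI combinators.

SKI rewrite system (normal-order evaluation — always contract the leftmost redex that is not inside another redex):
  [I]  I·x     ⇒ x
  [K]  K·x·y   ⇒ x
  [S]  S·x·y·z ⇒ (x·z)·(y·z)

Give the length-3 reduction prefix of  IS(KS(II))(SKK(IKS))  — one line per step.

  start: IS(KS(II))(SKK(IKS))
  step 1: S(KS(II))(SKK(IKS))
  step 2: SS(SKK(IKS))
  step 3: SS(K(IKS)(K(IKS)))

Answer: after 3 steps: SS(K(IKS)(K(IKS)))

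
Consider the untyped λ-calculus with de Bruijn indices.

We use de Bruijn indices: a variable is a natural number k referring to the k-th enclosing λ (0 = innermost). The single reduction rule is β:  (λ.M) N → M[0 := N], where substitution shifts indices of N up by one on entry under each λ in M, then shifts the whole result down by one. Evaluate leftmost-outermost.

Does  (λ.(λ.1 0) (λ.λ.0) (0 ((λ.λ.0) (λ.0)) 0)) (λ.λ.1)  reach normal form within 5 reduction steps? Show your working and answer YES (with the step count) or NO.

Answer: YES — reaches normal form λ.λ.0 in 4 ≤ 5 steps

Derivation:
  start: (λ.(λ.1 0) (λ.λ.0) (0 ((λ.λ.0) (λ.0)) 0)) (λ.λ.1)
  [1] (λ.(λ.λ.1) 0) (λ.λ.0) ((λ.λ.1) ((λ.λ.0) (λ.0)) (λ.λ.1))
  [2] (λ.λ.1) (λ.λ.0) ((λ.λ.1) ((λ.λ.0) (λ.0)) (λ.λ.1))
  [3] (λ.λ.λ.0) ((λ.λ.1) ((λ.λ.0) (λ.0)) (λ.λ.1))
  [4] λ.λ.0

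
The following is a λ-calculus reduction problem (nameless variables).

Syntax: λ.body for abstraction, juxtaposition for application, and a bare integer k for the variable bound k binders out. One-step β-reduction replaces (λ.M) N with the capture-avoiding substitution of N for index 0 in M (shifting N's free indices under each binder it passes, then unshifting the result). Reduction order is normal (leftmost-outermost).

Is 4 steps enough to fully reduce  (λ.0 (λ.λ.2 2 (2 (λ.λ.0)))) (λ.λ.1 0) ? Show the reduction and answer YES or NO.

  start: (λ.0 (λ.λ.2 2 (2 (λ.λ.0)))) (λ.λ.1 0)
  →1  (λ.λ.1 0) (λ.λ.(λ.λ.1 0) (λ.λ.1 0) ((λ.λ.1 0) (λ.λ.0)))
  →2  λ.(λ.λ.(λ.λ.1 0) (λ.λ.1 0) ((λ.λ.1 0) (λ.λ.0))) 0
  →3  λ.λ.(λ.λ.1 0) (λ.λ.1 0) ((λ.λ.1 0) (λ.λ.0))
  →4  λ.λ.(λ.(λ.λ.1 0) 0) ((λ.λ.1 0) (λ.λ.0))

Answer: NO — after 4 steps the term is λ.λ.(λ.(λ.λ.1 0) 0) ((λ.λ.1 0) (λ.λ.0)), not yet normal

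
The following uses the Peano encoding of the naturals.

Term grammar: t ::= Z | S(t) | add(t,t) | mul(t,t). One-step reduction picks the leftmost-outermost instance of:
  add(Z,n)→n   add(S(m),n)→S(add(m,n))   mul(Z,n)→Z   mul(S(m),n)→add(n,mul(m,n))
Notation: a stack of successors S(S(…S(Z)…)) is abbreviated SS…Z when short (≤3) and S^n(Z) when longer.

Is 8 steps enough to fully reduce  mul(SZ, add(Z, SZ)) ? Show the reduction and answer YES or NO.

  start: mul(SZ, add(Z, SZ))
  step 1: add(add(Z, SZ), mul(Z, add(Z, SZ)))
  step 2: add(SZ, mul(Z, add(Z, SZ)))
  step 3: S(add(Z, mul(Z, add(Z, SZ))))
  step 4: S(mul(Z, add(Z, SZ)))
  step 5: SZ

Answer: YES — reaches normal form SZ in 5 ≤ 8 steps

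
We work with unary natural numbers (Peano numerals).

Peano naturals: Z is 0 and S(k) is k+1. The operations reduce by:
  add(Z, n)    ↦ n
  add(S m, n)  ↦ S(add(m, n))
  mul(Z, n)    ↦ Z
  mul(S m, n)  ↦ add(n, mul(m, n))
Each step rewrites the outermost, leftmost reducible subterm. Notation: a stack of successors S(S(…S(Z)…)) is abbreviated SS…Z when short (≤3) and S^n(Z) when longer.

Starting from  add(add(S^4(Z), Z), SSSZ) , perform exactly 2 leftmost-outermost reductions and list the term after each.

Answer: after 2 steps: S(add(add(SSSZ, Z), SSSZ))

Working:
  start: add(add(S^4(Z), Z), SSSZ)
  step 1: add(S(add(SSSZ, Z)), SSSZ)
  step 2: S(add(add(SSSZ, Z), SSSZ))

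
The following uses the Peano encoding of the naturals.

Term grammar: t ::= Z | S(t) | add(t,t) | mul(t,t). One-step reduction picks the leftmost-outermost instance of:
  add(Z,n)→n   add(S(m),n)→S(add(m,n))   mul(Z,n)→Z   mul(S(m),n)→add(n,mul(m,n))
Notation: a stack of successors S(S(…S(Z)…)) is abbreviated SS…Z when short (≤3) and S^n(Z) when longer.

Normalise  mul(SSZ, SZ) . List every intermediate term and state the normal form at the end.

  start: mul(SSZ, SZ)
  →1  add(SZ, mul(SZ, SZ))
  →2  S(add(Z, mul(SZ, SZ)))
  →3  S(mul(SZ, SZ))
  →4  S(add(SZ, mul(Z, SZ)))
  →5  S(S(add(Z, mul(Z, SZ))))
  →6  S(S(mul(Z, SZ)))
  →7  SSZ

Answer: normal form = SSZ  (in 7 steps)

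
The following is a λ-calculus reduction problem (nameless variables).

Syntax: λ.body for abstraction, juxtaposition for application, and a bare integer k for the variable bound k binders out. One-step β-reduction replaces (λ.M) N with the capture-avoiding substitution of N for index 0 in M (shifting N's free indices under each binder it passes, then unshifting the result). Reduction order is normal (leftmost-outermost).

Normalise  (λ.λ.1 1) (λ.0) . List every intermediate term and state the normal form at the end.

Answer: normal form = λ.λ.0  (in 2 steps)

Working:
  start: (λ.λ.1 1) (λ.0)
  [1] λ.(λ.0) (λ.0)
  [2] λ.λ.0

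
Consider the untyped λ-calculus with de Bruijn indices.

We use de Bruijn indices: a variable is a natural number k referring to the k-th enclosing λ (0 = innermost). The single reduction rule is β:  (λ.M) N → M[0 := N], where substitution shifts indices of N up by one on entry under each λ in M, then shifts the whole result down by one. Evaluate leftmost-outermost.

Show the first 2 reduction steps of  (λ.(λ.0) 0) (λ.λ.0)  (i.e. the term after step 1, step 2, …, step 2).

Answer: after 2 steps: λ.λ.0

Reduction:
  start: (λ.(λ.0) 0) (λ.λ.0)
  step 1: (λ.0) (λ.λ.0)
  step 2: λ.λ.0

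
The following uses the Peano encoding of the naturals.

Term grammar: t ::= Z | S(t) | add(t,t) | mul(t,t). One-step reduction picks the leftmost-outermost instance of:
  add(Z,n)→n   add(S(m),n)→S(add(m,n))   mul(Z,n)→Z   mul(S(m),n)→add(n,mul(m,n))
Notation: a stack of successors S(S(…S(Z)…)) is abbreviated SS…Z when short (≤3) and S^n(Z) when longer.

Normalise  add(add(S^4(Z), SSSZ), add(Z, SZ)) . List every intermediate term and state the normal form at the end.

Answer: normal form = S^8(Z)  (in 14 steps)

Working:
  start: add(add(S^4(Z), SSSZ), add(Z, SZ))
  →1  add(S(add(SSSZ, SSSZ)), add(Z, SZ))
  →2  S(add(add(SSSZ, SSSZ), add(Z, SZ)))
  →3  S(add(S(add(SSZ, SSSZ)), add(Z, SZ)))
  →4  S(S(add(add(SSZ, SSSZ), add(Z, SZ))))
  →5  S(S(add(S(add(SZ, SSSZ)), add(Z, SZ))))
  →6  S(S(S(add(add(SZ, SSSZ), add(Z, SZ)))))
  →7  S(S(S(add(S(add(Z, SSSZ)), add(Z, SZ)))))
  →8  S(S(S(S(add(add(Z, SSSZ), add(Z, SZ))))))
  →9  S(S(S(S(add(SSSZ, add(Z, SZ))))))
  →10  S(S(S(S(S(add(SSZ, add(Z, SZ)))))))
  →11  S(S(S(S(S(S(add(SZ, add(Z, SZ))))))))
  →12  S(S(S(S(S(S(S(add(Z, add(Z, SZ)))))))))
  →13  S(S(S(S(S(S(S(add(Z, SZ))))))))
  →14  S^8(Z)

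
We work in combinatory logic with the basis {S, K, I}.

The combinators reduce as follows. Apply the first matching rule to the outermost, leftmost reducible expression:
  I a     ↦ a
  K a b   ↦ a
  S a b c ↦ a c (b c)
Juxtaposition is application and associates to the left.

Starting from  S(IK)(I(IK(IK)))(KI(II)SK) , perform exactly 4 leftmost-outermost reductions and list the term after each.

Answer: after 4 steps: ISK

Reduction:
  start: S(IK)(I(IK(IK)))(KI(II)SK)
  step 1: IK(KI(II)SK)(I(IK(IK))(KI(II)SK))
  step 2: K(KI(II)SK)(I(IK(IK))(KI(II)SK))
  step 3: KI(II)SK
  step 4: ISK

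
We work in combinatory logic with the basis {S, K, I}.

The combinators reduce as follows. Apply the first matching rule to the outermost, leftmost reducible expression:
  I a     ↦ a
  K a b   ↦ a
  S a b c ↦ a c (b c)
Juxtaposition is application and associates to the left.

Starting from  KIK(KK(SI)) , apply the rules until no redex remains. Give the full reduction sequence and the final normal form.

  start: KIK(KK(SI))
  →1  I(KK(SI))
  →2  KK(SI)
  →3  K

Answer: normal form = K  (in 3 steps)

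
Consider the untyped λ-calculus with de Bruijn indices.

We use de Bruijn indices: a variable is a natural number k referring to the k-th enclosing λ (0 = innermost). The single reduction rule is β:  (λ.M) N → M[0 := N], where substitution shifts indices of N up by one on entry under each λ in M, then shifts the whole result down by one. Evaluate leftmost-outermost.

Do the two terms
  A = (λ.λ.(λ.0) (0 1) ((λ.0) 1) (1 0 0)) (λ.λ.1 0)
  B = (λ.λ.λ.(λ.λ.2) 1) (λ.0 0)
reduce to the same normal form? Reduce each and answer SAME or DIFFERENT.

Term A:
  start: (λ.λ.(λ.0) (0 1) ((λ.0) 1) (1 0 0)) (λ.λ.1 0)
  step 1: λ.(λ.0) (0 (λ.λ.1 0)) ((λ.0) (λ.λ.1 0)) ((λ.λ.1 0) 0 0)
  step 2: λ.0 (λ.λ.1 0) ((λ.0) (λ.λ.1 0)) ((λ.λ.1 0) 0 0)
  step 3: λ.0 (λ.λ.1 0) (λ.λ.1 0) ((λ.λ.1 0) 0 0)
  step 4: λ.0 (λ.λ.1 0) (λ.λ.1 0) ((λ.1 0) 0)
  step 5: λ.0 (λ.λ.1 0) (λ.λ.1 0) (0 0)

Term B:
  start: (λ.λ.λ.(λ.λ.2) 1) (λ.0 0)
  step 1: λ.λ.(λ.λ.2) 1
  step 2: λ.λ.λ.1

Answer: DIFFERENT — A ⇓ λ.0 (λ.λ.1 0) (λ.λ.1 0) (0 0), B ⇓ λ.λ.λ.1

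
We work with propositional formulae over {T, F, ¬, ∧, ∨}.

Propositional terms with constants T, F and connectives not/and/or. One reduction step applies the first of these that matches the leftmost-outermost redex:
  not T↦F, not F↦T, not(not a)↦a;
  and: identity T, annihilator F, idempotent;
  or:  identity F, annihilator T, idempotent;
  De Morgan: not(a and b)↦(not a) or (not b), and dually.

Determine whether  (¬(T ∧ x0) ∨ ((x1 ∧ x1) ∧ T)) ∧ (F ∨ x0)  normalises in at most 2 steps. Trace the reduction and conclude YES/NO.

  start: (¬(T ∧ x0) ∨ ((x1 ∧ x1) ∧ T)) ∧ (F ∨ x0)
  step 1: ((¬T ∨ ¬x0) ∨ ((x1 ∧ x1) ∧ T)) ∧ (F ∨ x0)
  step 2: ((F ∨ ¬x0) ∨ ((x1 ∧ x1) ∧ T)) ∧ (F ∨ x0)

Answer: NO — after 2 steps the term is ((F ∨ ¬x0) ∨ ((x1 ∧ x1) ∧ T)) ∧ (F ∨ x0), not yet normal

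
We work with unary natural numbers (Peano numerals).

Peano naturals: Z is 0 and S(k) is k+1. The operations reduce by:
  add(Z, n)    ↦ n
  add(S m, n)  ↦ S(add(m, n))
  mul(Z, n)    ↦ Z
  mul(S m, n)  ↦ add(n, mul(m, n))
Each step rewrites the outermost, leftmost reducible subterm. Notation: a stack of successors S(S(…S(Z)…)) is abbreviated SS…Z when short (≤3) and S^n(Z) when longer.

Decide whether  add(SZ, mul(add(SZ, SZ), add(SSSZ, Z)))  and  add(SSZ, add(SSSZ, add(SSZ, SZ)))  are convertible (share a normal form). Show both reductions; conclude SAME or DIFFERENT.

Term A:
  start: add(SZ, mul(add(SZ, SZ), add(SSSZ, Z)))
  step 1: S(add(Z, mul(add(SZ, SZ), add(SSSZ, Z))))
  step 2: S(mul(add(SZ, SZ), add(SSSZ, Z)))
  step 3: S(mul(S(add(Z, SZ)), add(SSSZ, Z)))
  step 4: S(add(add(SSSZ, Z), mul(add(Z, SZ), add(SSSZ, Z))))
  step 5: S(add(S(add(SSZ, Z)), mul(add(Z, SZ), add(SSSZ, Z))))
  step 6: S(S(add(add(SSZ, Z), mul(add(Z, SZ), add(SSSZ, Z)))))
  step 7: S(S(add(S(add(SZ, Z)), mul(add(Z, SZ), add(SSSZ, Z)))))
  step 8: S(S(S(add(add(SZ, Z), mul(add(Z, SZ), add(SSSZ, Z))))))
  step 9: S(S(S(add(S(add(Z, Z)), mul(add(Z, SZ), add(SSSZ, Z))))))
  step 10: S(S(S(S(add(add(Z, Z), mul(add(Z, SZ), add(SSSZ, Z)))))))
  step 11: S(S(S(S(add(Z, mul(add(Z, SZ), add(SSSZ, Z)))))))
  step 12: S(S(S(S(mul(add(Z, SZ), add(SSSZ, Z))))))
  step 13: S(S(S(S(mul(SZ, add(SSSZ, Z))))))
  step 14: S(S(S(S(add(add(SSSZ, Z), mul(Z, add(SSSZ, Z)))))))
  step 15: S(S(S(S(add(S(add(SSZ, Z)), mul(Z, add(SSSZ, Z)))))))
  step 16: S(S(S(S(S(add(add(SSZ, Z), mul(Z, add(SSSZ, Z))))))))
  step 17: S(S(S(S(S(add(S(add(SZ, Z)), mul(Z, add(SSSZ, Z))))))))
  step 18: S(S(S(S(S(S(add(add(SZ, Z), mul(Z, add(SSSZ, Z)))))))))
  step 19: S(S(S(S(S(S(add(S(add(Z, Z)), mul(Z, add(SSSZ, Z)))))))))
  step 20: S(S(S(S(S(S(S(add(add(Z, Z), mul(Z, add(SSSZ, Z))))))))))
  step 21: S(S(S(S(S(S(S(add(Z, mul(Z, add(SSSZ, Z))))))))))
  step 22: S(S(S(S(S(S(S(mul(Z, add(SSSZ, Z)))))))))
  step 23: S^7(Z)

Term B:
  start: add(SSZ, add(SSSZ, add(SSZ, SZ)))
  step 1: S(add(SZ, add(SSSZ, add(SSZ, SZ))))
  step 2: S(S(add(Z, add(SSSZ, add(SSZ, SZ)))))
  step 3: S(S(add(SSSZ, add(SSZ, SZ))))
  step 4: S(S(S(add(SSZ, add(SSZ, SZ)))))
  step 5: S(S(S(S(add(SZ, add(SSZ, SZ))))))
  step 6: S(S(S(S(S(add(Z, add(SSZ, SZ)))))))
  step 7: S(S(S(S(S(add(SSZ, SZ))))))
  step 8: S(S(S(S(S(S(add(SZ, SZ)))))))
  step 9: S(S(S(S(S(S(S(add(Z, SZ))))))))
  step 10: S^8(Z)

Answer: DIFFERENT — A ⇓ S^7(Z), B ⇓ S^8(Z)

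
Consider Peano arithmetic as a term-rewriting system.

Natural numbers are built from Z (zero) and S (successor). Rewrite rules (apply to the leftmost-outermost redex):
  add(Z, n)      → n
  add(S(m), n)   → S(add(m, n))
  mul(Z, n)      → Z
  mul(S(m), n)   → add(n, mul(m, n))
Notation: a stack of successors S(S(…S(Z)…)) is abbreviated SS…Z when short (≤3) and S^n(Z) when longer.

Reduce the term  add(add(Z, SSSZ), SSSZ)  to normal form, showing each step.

  start: add(add(Z, SSSZ), SSSZ)
  [1] add(SSSZ, SSSZ)
  [2] S(add(SSZ, SSSZ))
  [3] S(S(add(SZ, SSSZ)))
  [4] S(S(S(add(Z, SSSZ))))
  [5] S^6(Z)

Answer: normal form = S^6(Z)  (in 5 steps)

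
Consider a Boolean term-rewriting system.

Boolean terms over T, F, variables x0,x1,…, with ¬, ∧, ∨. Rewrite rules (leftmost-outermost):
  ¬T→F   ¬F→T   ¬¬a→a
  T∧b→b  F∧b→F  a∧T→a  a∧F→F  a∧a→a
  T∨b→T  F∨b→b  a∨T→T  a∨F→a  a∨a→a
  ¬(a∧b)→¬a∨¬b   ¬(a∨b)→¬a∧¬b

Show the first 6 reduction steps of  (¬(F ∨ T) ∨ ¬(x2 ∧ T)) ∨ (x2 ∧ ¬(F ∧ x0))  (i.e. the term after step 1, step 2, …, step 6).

Answer: after 6 steps: (¬x2 ∨ ¬T) ∨ (x2 ∧ ¬(F ∧ x0))

Derivation:
  start: (¬(F ∨ T) ∨ ¬(x2 ∧ T)) ∨ (x2 ∧ ¬(F ∧ x0))
  [1] ((¬F ∧ ¬T) ∨ ¬(x2 ∧ T)) ∨ (x2 ∧ ¬(F ∧ x0))
  [2] ((T ∧ ¬T) ∨ ¬(x2 ∧ T)) ∨ (x2 ∧ ¬(F ∧ x0))
  [3] (¬T ∨ ¬(x2 ∧ T)) ∨ (x2 ∧ ¬(F ∧ x0))
  [4] (F ∨ ¬(x2 ∧ T)) ∨ (x2 ∧ ¬(F ∧ x0))
  [5] ¬(x2 ∧ T) ∨ (x2 ∧ ¬(F ∧ x0))
  [6] (¬x2 ∨ ¬T) ∨ (x2 ∧ ¬(F ∧ x0))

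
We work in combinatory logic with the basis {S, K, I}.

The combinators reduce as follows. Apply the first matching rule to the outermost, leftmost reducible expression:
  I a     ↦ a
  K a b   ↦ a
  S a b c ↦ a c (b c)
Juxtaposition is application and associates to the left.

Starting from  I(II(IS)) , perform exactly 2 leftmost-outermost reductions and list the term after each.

Answer: after 2 steps: I(IS)

Derivation:
  start: I(II(IS))
  →1  II(IS)
  →2  I(IS)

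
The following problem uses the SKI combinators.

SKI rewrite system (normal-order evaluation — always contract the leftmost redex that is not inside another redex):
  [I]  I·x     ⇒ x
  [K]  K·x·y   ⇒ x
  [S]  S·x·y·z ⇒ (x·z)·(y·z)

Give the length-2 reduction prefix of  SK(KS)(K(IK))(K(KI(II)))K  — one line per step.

  start: SK(KS)(K(IK))(K(KI(II)))K
  step 1: K(K(IK))(KS(K(IK)))(K(KI(II)))K
  step 2: K(IK)(K(KI(II)))K

Answer: after 2 steps: K(IK)(K(KI(II)))K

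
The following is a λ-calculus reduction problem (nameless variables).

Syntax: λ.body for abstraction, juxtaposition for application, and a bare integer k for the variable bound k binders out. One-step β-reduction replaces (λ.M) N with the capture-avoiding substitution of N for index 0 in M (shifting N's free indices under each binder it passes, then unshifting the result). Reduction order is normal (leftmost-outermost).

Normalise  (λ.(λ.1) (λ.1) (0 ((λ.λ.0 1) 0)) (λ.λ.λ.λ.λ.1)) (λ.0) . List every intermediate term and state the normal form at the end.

  start: (λ.(λ.1) (λ.1) (0 ((λ.λ.0 1) 0)) (λ.λ.λ.λ.λ.1)) (λ.0)
  step 1: (λ.λ.0) (λ.λ.0) ((λ.0) ((λ.λ.0 1) (λ.0))) (λ.λ.λ.λ.λ.1)
  step 2: (λ.0) ((λ.0) ((λ.λ.0 1) (λ.0))) (λ.λ.λ.λ.λ.1)
  step 3: (λ.0) ((λ.λ.0 1) (λ.0)) (λ.λ.λ.λ.λ.1)
  step 4: (λ.λ.0 1) (λ.0) (λ.λ.λ.λ.λ.1)
  step 5: (λ.0 (λ.0)) (λ.λ.λ.λ.λ.1)
  step 6: (λ.λ.λ.λ.λ.1) (λ.0)
  step 7: λ.λ.λ.λ.1

Answer: normal form = λ.λ.λ.λ.1  (in 7 steps)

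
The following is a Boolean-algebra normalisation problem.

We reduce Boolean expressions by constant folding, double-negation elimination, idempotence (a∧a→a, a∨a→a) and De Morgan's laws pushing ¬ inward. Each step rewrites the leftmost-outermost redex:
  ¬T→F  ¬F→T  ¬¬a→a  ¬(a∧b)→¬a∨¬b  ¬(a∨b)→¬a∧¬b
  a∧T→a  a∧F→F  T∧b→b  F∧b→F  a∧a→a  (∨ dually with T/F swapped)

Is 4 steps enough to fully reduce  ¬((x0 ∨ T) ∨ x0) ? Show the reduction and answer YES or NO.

  start: ¬((x0 ∨ T) ∨ x0)
  step 1: ¬(x0 ∨ T) ∧ ¬x0
  step 2: (¬x0 ∧ ¬T) ∧ ¬x0
  step 3: (¬x0 ∧ F) ∧ ¬x0
  step 4: F ∧ ¬x0

Answer: NO — after 4 steps the term is F ∧ ¬x0, not yet normal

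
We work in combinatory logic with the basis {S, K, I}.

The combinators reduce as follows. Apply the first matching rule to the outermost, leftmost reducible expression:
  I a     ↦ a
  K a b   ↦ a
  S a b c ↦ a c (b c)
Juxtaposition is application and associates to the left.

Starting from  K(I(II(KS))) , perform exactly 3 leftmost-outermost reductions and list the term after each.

Answer: after 3 steps: K(KS)

Reduction:
  start: K(I(II(KS)))
  →1  K(II(KS))
  →2  K(I(KS))
  →3  K(KS)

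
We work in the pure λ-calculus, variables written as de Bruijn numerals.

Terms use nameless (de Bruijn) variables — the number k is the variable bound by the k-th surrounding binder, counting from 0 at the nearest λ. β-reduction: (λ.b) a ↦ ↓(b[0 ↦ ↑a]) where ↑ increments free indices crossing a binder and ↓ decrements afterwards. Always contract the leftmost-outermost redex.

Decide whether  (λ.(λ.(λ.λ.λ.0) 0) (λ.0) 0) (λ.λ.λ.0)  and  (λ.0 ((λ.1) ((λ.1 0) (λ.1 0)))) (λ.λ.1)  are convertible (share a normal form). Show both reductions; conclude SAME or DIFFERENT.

Term A:
  start: (λ.(λ.(λ.λ.λ.0) 0) (λ.0) 0) (λ.λ.λ.0)
  [1] (λ.(λ.λ.λ.0) 0) (λ.0) (λ.λ.λ.0)
  [2] (λ.λ.λ.0) (λ.0) (λ.λ.λ.0)
  [3] (λ.λ.0) (λ.λ.λ.0)
  [4] λ.0

Term B:
  start: (λ.0 ((λ.1) ((λ.1 0) (λ.1 0)))) (λ.λ.1)
  [1] (λ.λ.1) ((λ.λ.λ.1) ((λ.(λ.λ.1) 0) (λ.(λ.λ.1) 0)))
  [2] λ.(λ.λ.λ.1) ((λ.(λ.λ.1) 0) (λ.(λ.λ.1) 0))
  [3] λ.λ.λ.1

Answer: DIFFERENT — A ⇓ λ.0, B ⇓ λ.λ.λ.1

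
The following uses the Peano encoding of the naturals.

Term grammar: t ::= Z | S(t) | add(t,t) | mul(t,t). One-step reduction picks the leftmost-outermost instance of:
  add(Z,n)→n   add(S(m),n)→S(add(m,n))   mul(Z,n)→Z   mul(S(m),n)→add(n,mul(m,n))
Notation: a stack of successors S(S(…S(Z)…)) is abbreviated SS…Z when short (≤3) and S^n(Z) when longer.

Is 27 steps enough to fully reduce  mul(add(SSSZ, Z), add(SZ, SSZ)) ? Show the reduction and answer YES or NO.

Answer: YES — reaches normal form S^9(Z) in 26 ≤ 27 steps

Reduction:
  start: mul(add(SSSZ, Z), add(SZ, SSZ))
  [1] mul(S(add(SSZ, Z)), add(SZ, SSZ))
  [2] add(add(SZ, SSZ), mul(add(SSZ, Z), add(SZ, SSZ)))
  [3] add(S(add(Z, SSZ)), mul(add(SSZ, Z), add(SZ, SSZ)))
  [4] S(add(add(Z, SSZ), mul(add(SSZ, Z), add(SZ, SSZ))))
  [5] S(add(SSZ, mul(add(SSZ, Z), add(SZ, SSZ))))
  [6] S(S(add(SZ, mul(add(SSZ, Z), add(SZ, SSZ)))))
  [7] S(S(S(add(Z, mul(add(SSZ, Z), add(SZ, SSZ))))))
  [8] S(S(S(mul(add(SSZ, Z), add(SZ, SSZ)))))
  [9] S(S(S(mul(S(add(SZ, Z)), add(SZ, SSZ)))))
  [10] S(S(S(add(add(SZ, SSZ), mul(add(SZ, Z), add(SZ, SSZ))))))
  [11] S(S(S(add(S(add(Z, SSZ)), mul(add(SZ, Z), add(SZ, SSZ))))))
  [12] S(S(S(S(add(add(Z, SSZ), mul(add(SZ, Z), add(SZ, SSZ)))))))
  [13] S(S(S(S(add(SSZ, mul(add(SZ, Z), add(SZ, SSZ)))))))
  [14] S(S(S(S(S(add(SZ, mul(add(SZ, Z), add(SZ, SSZ))))))))
  [15] S(S(S(S(S(S(add(Z, mul(add(SZ, Z), add(SZ, SSZ)))))))))
  [16] S(S(S(S(S(S(mul(add(SZ, Z), add(SZ, SSZ))))))))
  [17] S(S(S(S(S(S(mul(S(add(Z, Z)), add(SZ, SSZ))))))))
  [18] S(S(S(S(S(S(add(add(SZ, SSZ), mul(add(Z, Z), add(SZ, SSZ)))))))))
  [19] S(S(S(S(S(S(add(S(add(Z, SSZ)), mul(add(Z, Z), add(SZ, SSZ)))))))))
  [20] S(S(S(S(S(S(S(add(add(Z, SSZ), mul(add(Z, Z), add(SZ, SSZ))))))))))
  [21] S(S(S(S(S(S(S(add(SSZ, mul(add(Z, Z), add(SZ, SSZ))))))))))
  [22] S(S(S(S(S(S(S(S(add(SZ, mul(add(Z, Z), add(SZ, SSZ)))))))))))
  [23] S(S(S(S(S(S(S(S(S(add(Z, mul(add(Z, Z), add(SZ, SSZ))))))))))))
  [24] S(S(S(S(S(S(S(S(S(mul(add(Z, Z), add(SZ, SSZ)))))))))))
  [25] S(S(S(S(S(S(S(S(S(mul(Z, add(SZ, SSZ)))))))))))
  [26] S^9(Z)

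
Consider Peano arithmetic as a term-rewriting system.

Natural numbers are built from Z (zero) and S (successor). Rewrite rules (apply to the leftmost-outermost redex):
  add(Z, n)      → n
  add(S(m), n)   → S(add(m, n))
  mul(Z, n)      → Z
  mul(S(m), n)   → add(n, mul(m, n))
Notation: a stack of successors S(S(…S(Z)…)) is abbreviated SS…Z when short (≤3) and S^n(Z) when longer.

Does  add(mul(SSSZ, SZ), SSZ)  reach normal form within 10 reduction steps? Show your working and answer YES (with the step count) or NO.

Answer: NO — after 10 steps the term is S(S(add(S(add(Z, mul(Z, SZ))), SSZ))), not yet normal

Working:
  start: add(mul(SSSZ, SZ), SSZ)
  [1] add(add(SZ, mul(SSZ, SZ)), SSZ)
  [2] add(S(add(Z, mul(SSZ, SZ))), SSZ)
  [3] S(add(add(Z, mul(SSZ, SZ)), SSZ))
  [4] S(add(mul(SSZ, SZ), SSZ))
  [5] S(add(add(SZ, mul(SZ, SZ)), SSZ))
  [6] S(add(S(add(Z, mul(SZ, SZ))), SSZ))
  [7] S(S(add(add(Z, mul(SZ, SZ)), SSZ)))
  [8] S(S(add(mul(SZ, SZ), SSZ)))
  [9] S(S(add(add(SZ, mul(Z, SZ)), SSZ)))
  [10] S(S(add(S(add(Z, mul(Z, SZ))), SSZ)))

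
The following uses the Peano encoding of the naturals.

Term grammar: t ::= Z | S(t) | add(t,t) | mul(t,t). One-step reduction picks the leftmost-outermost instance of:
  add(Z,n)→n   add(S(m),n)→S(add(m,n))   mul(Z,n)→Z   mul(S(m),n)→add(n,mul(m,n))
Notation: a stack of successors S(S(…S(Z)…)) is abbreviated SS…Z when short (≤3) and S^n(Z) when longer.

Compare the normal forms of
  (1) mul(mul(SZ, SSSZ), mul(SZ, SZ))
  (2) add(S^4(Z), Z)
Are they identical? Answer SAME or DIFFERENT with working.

Answer: DIFFERENT — A ⇓ SSSZ, B ⇓ S^4(Z)

Derivation:
Term A:
  start: mul(mul(SZ, SSSZ), mul(SZ, SZ))
  →1  mul(add(SSSZ, mul(Z, SSSZ)), mul(SZ, SZ))
  →2  mul(S(add(SSZ, mul(Z, SSSZ))), mul(SZ, SZ))
  →3  add(mul(SZ, SZ), mul(add(SSZ, mul(Z, SSSZ)), mul(SZ, SZ)))
  →4  add(add(SZ, mul(Z, SZ)), mul(add(SSZ, mul(Z, SSSZ)), mul(SZ, SZ)))
  →5  add(S(add(Z, mul(Z, SZ))), mul(add(SSZ, mul(Z, SSSZ)), mul(SZ, SZ)))
  →6  S(add(add(Z, mul(Z, SZ)), mul(add(SSZ, mul(Z, SSSZ)), mul(SZ, SZ))))
  →7  S(add(mul(Z, SZ), mul(add(SSZ, mul(Z, SSSZ)), mul(SZ, SZ))))
  →8  S(add(Z, mul(add(SSZ, mul(Z, SSSZ)), mul(SZ, SZ))))
  →9  S(mul(add(SSZ, mul(Z, SSSZ)), mul(SZ, SZ)))
  →10  S(mul(S(add(SZ, mul(Z, SSSZ))), mul(SZ, SZ)))
  →11  S(add(mul(SZ, SZ), mul(add(SZ, mul(Z, SSSZ)), mul(SZ, SZ))))
  →12  S(add(add(SZ, mul(Z, SZ)), mul(add(SZ, mul(Z, SSSZ)), mul(SZ, SZ))))
  →13  S(add(S(add(Z, mul(Z, SZ))), mul(add(SZ, mul(Z, SSSZ)), mul(SZ, SZ))))
  →14  S(S(add(add(Z, mul(Z, SZ)), mul(add(SZ, mul(Z, SSSZ)), mul(SZ, SZ)))))
  →15  S(S(add(mul(Z, SZ), mul(add(SZ, mul(Z, SSSZ)), mul(SZ, SZ)))))
  →16  S(S(add(Z, mul(add(SZ, mul(Z, SSSZ)), mul(SZ, SZ)))))
  →17  S(S(mul(add(SZ, mul(Z, SSSZ)), mul(SZ, SZ))))
  →18  S(S(mul(S(add(Z, mul(Z, SSSZ))), mul(SZ, SZ))))
  →19  S(S(add(mul(SZ, SZ), mul(add(Z, mul(Z, SSSZ)), mul(SZ, SZ)))))
  →20  S(S(add(add(SZ, mul(Z, SZ)), mul(add(Z, mul(Z, SSSZ)), mul(SZ, SZ)))))
  →21  S(S(add(S(add(Z, mul(Z, SZ))), mul(add(Z, mul(Z, SSSZ)), mul(SZ, SZ)))))
  →22  S(S(S(add(add(Z, mul(Z, SZ)), mul(add(Z, mul(Z, SSSZ)), mul(SZ, SZ))))))
  →23  S(S(S(add(mul(Z, SZ), mul(add(Z, mul(Z, SSSZ)), mul(SZ, SZ))))))
  →24  S(S(S(add(Z, mul(add(Z, mul(Z, SSSZ)), mul(SZ, SZ))))))
  →25  S(S(S(mul(add(Z, mul(Z, SSSZ)), mul(SZ, SZ)))))
  →26  S(S(S(mul(mul(Z, SSSZ), mul(SZ, SZ)))))
  →27  S(S(S(mul(Z, mul(SZ, SZ)))))
  →28  SSSZ

Term B:
  start: add(S^4(Z), Z)
  →1  S(add(SSSZ, Z))
  →2  S(S(add(SSZ, Z)))
  →3  S(S(S(add(SZ, Z))))
  →4  S(S(S(S(add(Z, Z)))))
  →5  S^4(Z)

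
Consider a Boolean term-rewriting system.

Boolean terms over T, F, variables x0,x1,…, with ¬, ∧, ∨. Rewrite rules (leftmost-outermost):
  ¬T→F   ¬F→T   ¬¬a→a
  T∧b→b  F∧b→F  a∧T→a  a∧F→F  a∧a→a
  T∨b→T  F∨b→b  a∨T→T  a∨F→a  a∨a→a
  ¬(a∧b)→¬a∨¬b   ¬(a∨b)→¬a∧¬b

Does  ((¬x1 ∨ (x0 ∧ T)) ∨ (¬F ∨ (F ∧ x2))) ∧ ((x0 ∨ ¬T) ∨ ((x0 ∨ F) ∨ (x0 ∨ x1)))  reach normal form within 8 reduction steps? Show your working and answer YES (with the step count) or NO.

  start: ((¬x1 ∨ (x0 ∧ T)) ∨ (¬F ∨ (F ∧ x2))) ∧ ((x0 ∨ ¬T) ∨ ((x0 ∨ F) ∨ (x0 ∨ x1)))
  [1] ((¬x1 ∨ x0) ∨ (¬F ∨ (F ∧ x2))) ∧ ((x0 ∨ ¬T) ∨ ((x0 ∨ F) ∨ (x0 ∨ x1)))
  [2] ((¬x1 ∨ x0) ∨ (T ∨ (F ∧ x2))) ∧ ((x0 ∨ ¬T) ∨ ((x0 ∨ F) ∨ (x0 ∨ x1)))
  [3] ((¬x1 ∨ x0) ∨ T) ∧ ((x0 ∨ ¬T) ∨ ((x0 ∨ F) ∨ (x0 ∨ x1)))
  [4] T ∧ ((x0 ∨ ¬T) ∨ ((x0 ∨ F) ∨ (x0 ∨ x1)))
  [5] (x0 ∨ ¬T) ∨ ((x0 ∨ F) ∨ (x0 ∨ x1))
  [6] (x0 ∨ F) ∨ ((x0 ∨ F) ∨ (x0 ∨ x1))
  [7] x0 ∨ ((x0 ∨ F) ∨ (x0 ∨ x1))
  [8] x0 ∨ (x0 ∨ (x0 ∨ x1))

Answer: YES — reaches normal form x0 ∨ (x0 ∨ (x0 ∨ x1)) in 8 ≤ 8 steps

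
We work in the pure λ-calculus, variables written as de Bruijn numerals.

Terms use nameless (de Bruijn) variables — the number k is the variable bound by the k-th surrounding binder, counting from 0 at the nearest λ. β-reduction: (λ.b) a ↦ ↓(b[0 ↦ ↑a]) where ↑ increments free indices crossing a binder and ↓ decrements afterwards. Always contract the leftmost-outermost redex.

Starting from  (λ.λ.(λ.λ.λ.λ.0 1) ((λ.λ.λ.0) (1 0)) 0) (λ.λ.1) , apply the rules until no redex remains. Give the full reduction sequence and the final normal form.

  start: (λ.λ.(λ.λ.λ.λ.0 1) ((λ.λ.λ.0) (1 0)) 0) (λ.λ.1)
  step 1: λ.(λ.λ.λ.λ.0 1) ((λ.λ.λ.0) ((λ.λ.1) 0)) 0
  step 2: λ.(λ.λ.λ.0 1) 0
  step 3: λ.λ.λ.0 1

Answer: normal form = λ.λ.λ.0 1  (in 3 steps)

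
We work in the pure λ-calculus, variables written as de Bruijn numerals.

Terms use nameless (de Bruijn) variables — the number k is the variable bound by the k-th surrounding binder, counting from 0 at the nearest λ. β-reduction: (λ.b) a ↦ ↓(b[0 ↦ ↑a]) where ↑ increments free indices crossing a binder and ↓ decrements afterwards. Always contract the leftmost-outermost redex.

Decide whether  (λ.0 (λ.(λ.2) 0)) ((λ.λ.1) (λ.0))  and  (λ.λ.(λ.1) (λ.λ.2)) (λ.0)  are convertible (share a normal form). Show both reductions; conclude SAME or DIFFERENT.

Term A:
  start: (λ.0 (λ.(λ.2) 0)) ((λ.λ.1) (λ.0))
  →1  (λ.λ.1) (λ.0) (λ.(λ.(λ.λ.1) (λ.0)) 0)
  →2  (λ.λ.0) (λ.(λ.(λ.λ.1) (λ.0)) 0)
  →3  λ.0

Term B:
  start: (λ.λ.(λ.1) (λ.λ.2)) (λ.0)
  →1  λ.(λ.1) (λ.λ.2)
  →2  λ.0

Answer: SAME — A ⇓ λ.0, B ⇓ λ.0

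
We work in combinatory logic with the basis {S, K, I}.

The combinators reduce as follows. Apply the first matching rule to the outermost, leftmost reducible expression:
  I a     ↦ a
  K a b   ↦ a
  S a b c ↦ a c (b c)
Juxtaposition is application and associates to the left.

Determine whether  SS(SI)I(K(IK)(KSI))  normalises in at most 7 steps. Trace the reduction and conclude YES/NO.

Answer: NO — after 7 steps the term is K(K(IK)(KSI)(I(K(IK)(KSI)))), not yet normal

Derivation:
  start: SS(SI)I(K(IK)(KSI))
  step 1: SI(SII)(K(IK)(KSI))
  step 2: I(K(IK)(KSI))(SII(K(IK)(KSI)))
  step 3: K(IK)(KSI)(SII(K(IK)(KSI)))
  step 4: IK(SII(K(IK)(KSI)))
  step 5: K(SII(K(IK)(KSI)))
  step 6: K(I(K(IK)(KSI))(I(K(IK)(KSI))))
  step 7: K(K(IK)(KSI)(I(K(IK)(KSI))))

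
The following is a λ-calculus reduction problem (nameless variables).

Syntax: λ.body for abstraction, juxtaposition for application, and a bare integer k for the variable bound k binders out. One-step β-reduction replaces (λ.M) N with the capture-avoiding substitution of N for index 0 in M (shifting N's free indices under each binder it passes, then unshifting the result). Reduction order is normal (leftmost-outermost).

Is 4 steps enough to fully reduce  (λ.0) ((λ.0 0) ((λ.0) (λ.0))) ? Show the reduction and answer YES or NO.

  start: (λ.0) ((λ.0 0) ((λ.0) (λ.0)))
  →1  (λ.0 0) ((λ.0) (λ.0))
  →2  (λ.0) (λ.0) ((λ.0) (λ.0))
  →3  (λ.0) ((λ.0) (λ.0))
  →4  (λ.0) (λ.0)

Answer: NO — after 4 steps the term is (λ.0) (λ.0), not yet normal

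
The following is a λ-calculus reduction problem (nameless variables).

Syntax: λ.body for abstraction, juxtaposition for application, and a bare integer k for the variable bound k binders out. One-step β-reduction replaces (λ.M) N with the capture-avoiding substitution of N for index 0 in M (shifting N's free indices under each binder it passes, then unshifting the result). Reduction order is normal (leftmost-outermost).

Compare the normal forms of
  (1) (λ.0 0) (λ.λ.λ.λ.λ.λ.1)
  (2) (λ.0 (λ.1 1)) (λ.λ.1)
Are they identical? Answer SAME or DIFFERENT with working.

Answer: SAME — A ⇓ λ.λ.λ.λ.λ.1, B ⇓ λ.λ.λ.λ.λ.1

Derivation:
Term A:
  start: (λ.0 0) (λ.λ.λ.λ.λ.λ.1)
  [1] (λ.λ.λ.λ.λ.λ.1) (λ.λ.λ.λ.λ.λ.1)
  [2] λ.λ.λ.λ.λ.1

Term B:
  start: (λ.0 (λ.1 1)) (λ.λ.1)
  [1] (λ.λ.1) (λ.(λ.λ.1) (λ.λ.1))
  [2] λ.λ.(λ.λ.1) (λ.λ.1)
  [3] λ.λ.λ.λ.λ.1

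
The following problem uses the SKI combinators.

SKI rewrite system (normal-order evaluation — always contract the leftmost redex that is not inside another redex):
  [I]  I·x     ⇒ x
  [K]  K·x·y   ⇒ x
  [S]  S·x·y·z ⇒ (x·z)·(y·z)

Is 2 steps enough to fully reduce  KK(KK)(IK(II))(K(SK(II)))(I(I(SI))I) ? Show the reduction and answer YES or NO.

Answer: NO — after 2 steps the term is IK(II)(I(I(SI))I), not yet normal

Reduction:
  start: KK(KK)(IK(II))(K(SK(II)))(I(I(SI))I)
  step 1: K(IK(II))(K(SK(II)))(I(I(SI))I)
  step 2: IK(II)(I(I(SI))I)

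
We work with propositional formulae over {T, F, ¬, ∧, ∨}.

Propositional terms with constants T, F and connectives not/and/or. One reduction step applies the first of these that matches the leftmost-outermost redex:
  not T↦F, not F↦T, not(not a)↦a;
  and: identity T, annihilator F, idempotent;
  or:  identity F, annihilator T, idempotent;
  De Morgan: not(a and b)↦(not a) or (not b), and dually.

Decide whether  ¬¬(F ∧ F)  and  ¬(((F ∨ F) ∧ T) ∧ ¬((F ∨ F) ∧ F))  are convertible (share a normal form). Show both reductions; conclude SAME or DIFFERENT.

Term A:
  start: ¬¬(F ∧ F)
  step 1: F ∧ F
  step 2: F

Term B:
  start: ¬(((F ∨ F) ∧ T) ∧ ¬((F ∨ F) ∧ F))
  step 1: ¬((F ∨ F) ∧ T) ∨ ¬¬((F ∨ F) ∧ F)
  step 2: (¬(F ∨ F) ∨ ¬T) ∨ ¬¬((F ∨ F) ∧ F)
  step 3: ((¬F ∧ ¬F) ∨ ¬T) ∨ ¬¬((F ∨ F) ∧ F)
  step 4: (¬F ∨ ¬T) ∨ ¬¬((F ∨ F) ∧ F)
  step 5: (T ∨ ¬T) ∨ ¬¬((F ∨ F) ∧ F)
  step 6: T ∨ ¬¬((F ∨ F) ∧ F)
  step 7: T

Answer: DIFFERENT — A ⇓ F, B ⇓ T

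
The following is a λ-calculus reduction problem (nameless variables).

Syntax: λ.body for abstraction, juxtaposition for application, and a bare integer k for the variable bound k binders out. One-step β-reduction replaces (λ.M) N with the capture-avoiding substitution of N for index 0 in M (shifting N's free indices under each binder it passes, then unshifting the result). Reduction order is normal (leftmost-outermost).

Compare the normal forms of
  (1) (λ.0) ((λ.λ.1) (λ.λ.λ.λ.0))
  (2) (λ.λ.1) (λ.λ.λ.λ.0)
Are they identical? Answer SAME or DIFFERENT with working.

Answer: SAME — A ⇓ λ.λ.λ.λ.λ.0, B ⇓ λ.λ.λ.λ.λ.0

Working:
Term A:
  start: (λ.0) ((λ.λ.1) (λ.λ.λ.λ.0))
  step 1: (λ.λ.1) (λ.λ.λ.λ.0)
  step 2: λ.λ.λ.λ.λ.0

Term B:
  start: (λ.λ.1) (λ.λ.λ.λ.0)
  step 1: λ.λ.λ.λ.λ.0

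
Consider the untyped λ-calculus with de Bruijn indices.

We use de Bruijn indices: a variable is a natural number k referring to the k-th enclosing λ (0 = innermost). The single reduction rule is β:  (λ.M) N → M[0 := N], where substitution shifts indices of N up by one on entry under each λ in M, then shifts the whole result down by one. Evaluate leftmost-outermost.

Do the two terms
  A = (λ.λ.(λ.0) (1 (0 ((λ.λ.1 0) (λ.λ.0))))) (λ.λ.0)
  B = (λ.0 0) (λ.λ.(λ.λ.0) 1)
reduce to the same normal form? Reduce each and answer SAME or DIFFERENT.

Answer: SAME — A ⇓ λ.λ.0, B ⇓ λ.λ.0

Reduction:
Term A:
  start: (λ.λ.(λ.0) (1 (0 ((λ.λ.1 0) (λ.λ.0))))) (λ.λ.0)
  [1] λ.(λ.0) ((λ.λ.0) (0 ((λ.λ.1 0) (λ.λ.0))))
  [2] λ.(λ.λ.0) (0 ((λ.λ.1 0) (λ.λ.0)))
  [3] λ.λ.0

Term B:
  start: (λ.0 0) (λ.λ.(λ.λ.0) 1)
  [1] (λ.λ.(λ.λ.0) 1) (λ.λ.(λ.λ.0) 1)
  [2] λ.(λ.λ.0) (λ.λ.(λ.λ.0) 1)
  [3] λ.λ.0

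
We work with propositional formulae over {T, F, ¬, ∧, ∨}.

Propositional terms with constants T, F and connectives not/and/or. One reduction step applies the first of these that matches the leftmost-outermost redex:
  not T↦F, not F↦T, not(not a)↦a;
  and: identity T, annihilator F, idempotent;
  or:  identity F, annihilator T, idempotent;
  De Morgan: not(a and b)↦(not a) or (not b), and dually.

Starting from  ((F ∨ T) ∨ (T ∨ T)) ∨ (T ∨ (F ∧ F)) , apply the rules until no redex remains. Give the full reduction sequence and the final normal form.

Answer: normal form = T  (in 3 steps)

Working:
  start: ((F ∨ T) ∨ (T ∨ T)) ∨ (T ∨ (F ∧ F))
  [1] (T ∨ (T ∨ T)) ∨ (T ∨ (F ∧ F))
  [2] T ∨ (T ∨ (F ∧ F))
  [3] T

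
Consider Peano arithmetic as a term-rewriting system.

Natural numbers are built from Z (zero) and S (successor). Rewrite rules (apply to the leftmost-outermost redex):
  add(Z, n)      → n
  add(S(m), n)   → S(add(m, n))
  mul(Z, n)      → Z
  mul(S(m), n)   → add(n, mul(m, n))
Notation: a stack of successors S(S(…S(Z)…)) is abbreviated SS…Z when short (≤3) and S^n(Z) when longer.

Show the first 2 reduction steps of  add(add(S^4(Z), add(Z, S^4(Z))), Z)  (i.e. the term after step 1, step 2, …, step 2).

Answer: after 2 steps: S(add(add(SSSZ, add(Z, S^4(Z))), Z))

Derivation:
  start: add(add(S^4(Z), add(Z, S^4(Z))), Z)
  →1  add(S(add(SSSZ, add(Z, S^4(Z)))), Z)
  →2  S(add(add(SSSZ, add(Z, S^4(Z))), Z))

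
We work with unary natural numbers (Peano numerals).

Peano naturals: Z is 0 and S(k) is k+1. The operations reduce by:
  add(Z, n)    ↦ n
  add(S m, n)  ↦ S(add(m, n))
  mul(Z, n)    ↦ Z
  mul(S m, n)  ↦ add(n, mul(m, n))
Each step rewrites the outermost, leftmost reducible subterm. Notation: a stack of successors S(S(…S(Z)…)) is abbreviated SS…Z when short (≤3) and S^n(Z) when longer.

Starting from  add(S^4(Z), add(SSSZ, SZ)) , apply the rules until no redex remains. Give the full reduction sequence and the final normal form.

Answer: normal form = S^8(Z)  (in 9 steps)

Derivation:
  start: add(S^4(Z), add(SSSZ, SZ))
  →1  S(add(SSSZ, add(SSSZ, SZ)))
  →2  S(S(add(SSZ, add(SSSZ, SZ))))
  →3  S(S(S(add(SZ, add(SSSZ, SZ)))))
  →4  S(S(S(S(add(Z, add(SSSZ, SZ))))))
  →5  S(S(S(S(add(SSSZ, SZ)))))
  →6  S(S(S(S(S(add(SSZ, SZ))))))
  →7  S(S(S(S(S(S(add(SZ, SZ)))))))
  →8  S(S(S(S(S(S(S(add(Z, SZ))))))))
  →9  S^8(Z)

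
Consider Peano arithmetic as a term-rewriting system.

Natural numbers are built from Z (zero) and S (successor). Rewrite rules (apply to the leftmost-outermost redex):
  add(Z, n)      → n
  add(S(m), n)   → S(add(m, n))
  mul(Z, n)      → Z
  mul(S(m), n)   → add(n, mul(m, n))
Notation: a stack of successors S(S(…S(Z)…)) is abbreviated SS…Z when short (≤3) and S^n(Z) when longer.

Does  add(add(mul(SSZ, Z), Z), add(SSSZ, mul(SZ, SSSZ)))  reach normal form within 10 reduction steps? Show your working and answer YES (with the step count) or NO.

Answer: NO — after 10 steps the term is S(S(S(add(Z, mul(SZ, SSSZ))))), not yet normal

Reduction:
  start: add(add(mul(SSZ, Z), Z), add(SSSZ, mul(SZ, SSSZ)))
  step 1: add(add(add(Z, mul(SZ, Z)), Z), add(SSSZ, mul(SZ, SSSZ)))
  step 2: add(add(mul(SZ, Z), Z), add(SSSZ, mul(SZ, SSSZ)))
  step 3: add(add(add(Z, mul(Z, Z)), Z), add(SSSZ, mul(SZ, SSSZ)))
  step 4: add(add(mul(Z, Z), Z), add(SSSZ, mul(SZ, SSSZ)))
  step 5: add(add(Z, Z), add(SSSZ, mul(SZ, SSSZ)))
  step 6: add(Z, add(SSSZ, mul(SZ, SSSZ)))
  step 7: add(SSSZ, mul(SZ, SSSZ))
  step 8: S(add(SSZ, mul(SZ, SSSZ)))
  step 9: S(S(add(SZ, mul(SZ, SSSZ))))
  step 10: S(S(S(add(Z, mul(SZ, SSSZ)))))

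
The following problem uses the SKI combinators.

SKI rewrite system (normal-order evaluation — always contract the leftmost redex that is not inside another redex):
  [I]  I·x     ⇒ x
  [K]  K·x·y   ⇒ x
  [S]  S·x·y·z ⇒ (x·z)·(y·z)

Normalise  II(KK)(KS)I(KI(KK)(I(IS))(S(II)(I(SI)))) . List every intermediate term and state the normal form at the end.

Answer: normal form = I  (in 4 steps)

Reduction:
  start: II(KK)(KS)I(KI(KK)(I(IS))(S(II)(I(SI))))
  →1  I(KK)(KS)I(KI(KK)(I(IS))(S(II)(I(SI))))
  →2  KK(KS)I(KI(KK)(I(IS))(S(II)(I(SI))))
  →3  KI(KI(KK)(I(IS))(S(II)(I(SI))))
  →4  I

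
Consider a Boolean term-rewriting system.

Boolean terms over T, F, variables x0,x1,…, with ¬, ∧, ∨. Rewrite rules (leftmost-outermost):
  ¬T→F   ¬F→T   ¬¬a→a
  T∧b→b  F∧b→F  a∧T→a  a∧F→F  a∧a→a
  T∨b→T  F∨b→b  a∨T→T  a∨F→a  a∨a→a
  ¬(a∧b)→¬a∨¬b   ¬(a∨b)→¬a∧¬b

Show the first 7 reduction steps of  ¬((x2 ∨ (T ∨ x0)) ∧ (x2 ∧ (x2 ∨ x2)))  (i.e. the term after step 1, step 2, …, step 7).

  start: ¬((x2 ∨ (T ∨ x0)) ∧ (x2 ∧ (x2 ∨ x2)))
  →1  ¬(x2 ∨ (T ∨ x0)) ∨ ¬(x2 ∧ (x2 ∨ x2))
  →2  (¬x2 ∧ ¬(T ∨ x0)) ∨ ¬(x2 ∧ (x2 ∨ x2))
  →3  (¬x2 ∧ (¬T ∧ ¬x0)) ∨ ¬(x2 ∧ (x2 ∨ x2))
  →4  (¬x2 ∧ (F ∧ ¬x0)) ∨ ¬(x2 ∧ (x2 ∨ x2))
  →5  (¬x2 ∧ F) ∨ ¬(x2 ∧ (x2 ∨ x2))
  →6  F ∨ ¬(x2 ∧ (x2 ∨ x2))
  →7  ¬(x2 ∧ (x2 ∨ x2))

Answer: after 7 steps: ¬(x2 ∧ (x2 ∨ x2))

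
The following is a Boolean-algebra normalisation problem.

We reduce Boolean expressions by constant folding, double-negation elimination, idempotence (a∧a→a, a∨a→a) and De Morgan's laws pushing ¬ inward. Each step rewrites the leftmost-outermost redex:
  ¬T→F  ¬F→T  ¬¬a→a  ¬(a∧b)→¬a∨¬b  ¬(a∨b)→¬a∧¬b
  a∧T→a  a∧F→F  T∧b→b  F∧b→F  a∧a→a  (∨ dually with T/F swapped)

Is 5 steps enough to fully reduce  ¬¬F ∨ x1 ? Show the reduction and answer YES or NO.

Answer: YES — reaches normal form x1 in 2 ≤ 5 steps

Reduction:
  start: ¬¬F ∨ x1
  [1] F ∨ x1
  [2] x1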